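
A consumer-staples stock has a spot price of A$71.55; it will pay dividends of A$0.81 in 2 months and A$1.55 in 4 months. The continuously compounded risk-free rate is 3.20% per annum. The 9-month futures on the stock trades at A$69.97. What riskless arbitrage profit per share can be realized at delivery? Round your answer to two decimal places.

A$0.92 per share

PV(dividends) I = 0.81·e^(−0.0320·2/12) + 1.55·e^(−0.0320·4/12) = 2.3392
Fair futures F* = (S − I)·e^(rT) = (71.55 − 2.3392)·e^0.024000 = 69.2108 × 1.024290 = 70.8919
Market A$69.97 < fair 70.8919: forward underpriced → reverse cash-and-carry (short the stock, invest proceeds at r, pay the dividends, go long the forward).
Profit at T = |F_mkt − F*| = |69.97 − 70.8919| = A$0.92 per share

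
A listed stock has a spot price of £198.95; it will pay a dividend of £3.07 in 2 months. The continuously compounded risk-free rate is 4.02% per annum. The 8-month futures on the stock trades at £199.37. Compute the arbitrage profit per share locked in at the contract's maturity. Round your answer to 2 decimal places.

PV(dividends) I = 3.07·e^(−0.0402·2/12) = 3.0495
Fair futures F* = (S − I)·e^(rT) = (198.95 − 3.0495)·e^0.026800 = 195.9005 × 1.027162 = 201.2215
Market £199.37 < fair 201.2215: forward underpriced → reverse cash-and-carry (short the stock, invest proceeds at r, pay the dividends, go long the forward).
Profit at T = |F_mkt − F*| = |199.37 − 201.2215| = £1.85 per share

£1.85 per share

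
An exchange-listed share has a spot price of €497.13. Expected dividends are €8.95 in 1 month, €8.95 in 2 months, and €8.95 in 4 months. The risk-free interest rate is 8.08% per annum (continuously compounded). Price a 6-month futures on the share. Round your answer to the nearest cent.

€490.10

PV(dividends) I = 8.95·e^(−0.0808·1/12) + 8.95·e^(−0.0808·2/12) + 8.95·e^(−0.0808·4/12)
I = 8.8899 + 8.8303 + 8.7122 = 26.4324
F = (S − I)·e^(rT) = (497.13 − 26.4324) · e^(0.0808·6/12)
= 470.6976 · e^0.040400 = 470.6976 × 1.041227 = €490.10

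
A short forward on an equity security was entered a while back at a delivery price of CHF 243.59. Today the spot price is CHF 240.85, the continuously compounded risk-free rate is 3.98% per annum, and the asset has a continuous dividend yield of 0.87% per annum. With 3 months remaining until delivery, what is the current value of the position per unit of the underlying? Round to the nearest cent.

CHF 0.85

Current fair forward for the remaining 3 months: F = S·e^((r − q)·T), (r − q) = 0.0398 − 0.0087 = 0.0311
F = 240.85 · e^(0.0311 × 3/12) = 240.85 × 1.007805 = 242.7298
Value of long forward = (F − K)·e^(−rT) = (242.7298 − 243.59) · e^(−0.0398·3/12)
= -0.8602 × 0.990099 = -0.85
Short position value = −(long value) = CHF 0.85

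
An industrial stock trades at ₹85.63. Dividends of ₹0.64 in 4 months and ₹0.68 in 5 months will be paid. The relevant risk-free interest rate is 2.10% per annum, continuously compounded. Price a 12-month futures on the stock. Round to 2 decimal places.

PV(dividends) I = 0.64·e^(−0.0210·4/12) + 0.68·e^(−0.0210·5/12)
I = 0.6355 + 0.6741 = 1.3096
F = (S − I)·e^(rT) = (85.63 − 1.3096) · e^(0.0210·12/12)
= 84.3204 · e^0.021000 = 84.3204 × 1.021222 = ₹86.11

₹86.11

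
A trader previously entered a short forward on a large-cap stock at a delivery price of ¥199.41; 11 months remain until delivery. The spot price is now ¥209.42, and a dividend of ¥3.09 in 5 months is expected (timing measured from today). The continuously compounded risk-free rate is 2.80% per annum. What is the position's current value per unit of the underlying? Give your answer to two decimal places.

PV(remaining dividends) I = 3.09·e^(−0.0280·5/12) = 3.0542
Current forward F = (S − I)·e^(rT) = (209.42 − 3.0542)·e^(0.0280·11/12) = 206.3658 × 1.025999 = 211.7311
Value (long) = (F − K)·e^(−rT) = (211.7311 − 199.41) × 0.974660 = 12.0089
Short position value = −(long value) = -¥12.01

-¥12.01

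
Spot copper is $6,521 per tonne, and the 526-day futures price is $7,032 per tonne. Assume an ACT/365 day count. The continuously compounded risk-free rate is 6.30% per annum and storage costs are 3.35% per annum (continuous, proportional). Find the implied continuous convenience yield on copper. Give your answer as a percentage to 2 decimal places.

4.41%

F = S·e^((r+u−y)T) ⇒ (r+u−y) = ln(F/S)/T
ln(7032/6521) = 0.075443; /T ⇒ 0.052351
y = r + u − ln(F/S)/T = 0.0630 + 0.0335 − 0.052351 = 0.044149
y = 4.41%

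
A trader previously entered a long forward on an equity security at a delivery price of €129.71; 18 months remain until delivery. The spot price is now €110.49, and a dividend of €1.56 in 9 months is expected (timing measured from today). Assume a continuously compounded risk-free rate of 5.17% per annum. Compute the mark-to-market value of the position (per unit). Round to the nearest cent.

PV(remaining dividends) I = 1.56·e^(−0.0517·9/12) = 1.5007
Current forward F = (S − I)·e^(rT) = (110.49 − 1.5007)·e^(0.0517·18/12) = 108.9893 × 1.080636 = 117.7778
Value (long) = (F − K)·e^(−rT) = (117.7778 − 129.71) × 0.925381 = -11.0418
Value = -€11.04

-€11.04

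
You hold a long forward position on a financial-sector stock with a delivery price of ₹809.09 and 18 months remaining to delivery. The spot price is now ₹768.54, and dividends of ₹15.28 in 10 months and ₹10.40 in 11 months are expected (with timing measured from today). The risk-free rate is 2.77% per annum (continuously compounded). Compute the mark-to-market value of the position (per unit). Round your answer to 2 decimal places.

PV(remaining dividends) I = 15.28·e^(−0.0277·10/12) + 10.40·e^(−0.0277·11/12) = 25.0706
Current forward F = (S − I)·e^(rT) = (768.54 − 25.0706)·e^(0.0277·18/12) = 743.4694 × 1.042425 = 775.0111
Value (long) = (F − K)·e^(−rT) = (775.0111 − 809.09) × 0.959301 = -32.6919
Value = -₹32.69

-₹32.69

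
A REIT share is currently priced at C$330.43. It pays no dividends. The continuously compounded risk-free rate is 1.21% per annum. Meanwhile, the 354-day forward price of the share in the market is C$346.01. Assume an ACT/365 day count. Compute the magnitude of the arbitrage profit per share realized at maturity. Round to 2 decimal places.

C$11.68 per share

Fair forward: F* = S·e^(carry·T), with carry = r = 0.0121
F* = 330.43 · e^(0.0121 × 354/365) = 330.43 · e^0.011735 = 330.43 × 1.011804 = C$334.3304
Market C$346.01 > fair C$334.3304: forward overpriced → cash-and-carry (buy spot, short the forward).
At maturity, profit = |F_mkt − F*| = |346.01 − 334.3304| = C$11.68 per share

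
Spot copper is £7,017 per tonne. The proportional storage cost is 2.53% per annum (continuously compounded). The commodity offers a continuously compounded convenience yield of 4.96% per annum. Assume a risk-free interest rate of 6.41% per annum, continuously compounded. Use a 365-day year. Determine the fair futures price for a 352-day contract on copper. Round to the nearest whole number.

£7,292 per tonne

Net carry = r + u − y = 0.0641 + 0.0253 − 0.0496 = 0.0398
F = S·e^((r+u−y)T) = 7017 · e^(0.0398 × 352/365) = 7017 · e^0.038382
= 7017 × 1.039128 = £7,292 per tonne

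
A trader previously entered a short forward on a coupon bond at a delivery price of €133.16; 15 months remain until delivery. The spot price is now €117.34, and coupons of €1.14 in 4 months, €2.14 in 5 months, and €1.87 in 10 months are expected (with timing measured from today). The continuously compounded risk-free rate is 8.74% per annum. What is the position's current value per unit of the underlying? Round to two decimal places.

PV(remaining coupons) I = 1.14·e^(−0.0874·4/12) + 2.14·e^(−0.0874·5/12) + 1.87·e^(−0.0874·10/12) = 4.9094
Current forward F = (S − I)·e^(rT) = (117.34 − 4.9094)·e^(0.0874·15/12) = 112.4306 × 1.115441 = 125.4097
Value (long) = (F − K)·e^(−rT) = (125.4097 − 133.16) × 0.896506 = -6.9482
Short position value = −(long value) = €6.95

€6.95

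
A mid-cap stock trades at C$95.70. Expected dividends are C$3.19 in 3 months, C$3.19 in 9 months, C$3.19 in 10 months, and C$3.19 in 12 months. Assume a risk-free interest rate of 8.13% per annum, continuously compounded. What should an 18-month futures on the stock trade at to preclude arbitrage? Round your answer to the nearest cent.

C$94.50

PV(dividends) I = 3.19·e^(−0.0813·3/12) + 3.19·e^(−0.0813·9/12) + 3.19·e^(−0.0813·10/12) + 3.19·e^(−0.0813·12/12)
I = 3.1258 + 3.0013 + 2.9810 + 2.9409 = 12.0490
F = (S − I)·e^(rT) = (95.70 − 12.0490) · e^(0.0813·18/12)
= 83.6510 · e^0.121950 = 83.6510 × 1.129698 = C$94.50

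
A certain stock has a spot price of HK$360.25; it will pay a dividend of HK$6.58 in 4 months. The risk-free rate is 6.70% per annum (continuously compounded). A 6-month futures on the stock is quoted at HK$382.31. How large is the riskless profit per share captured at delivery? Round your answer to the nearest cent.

PV(dividends) I = 6.58·e^(−0.0670·4/12) = 6.4347
Fair futures F* = (S − I)·e^(rT) = (360.25 − 6.4347)·e^0.033500 = 353.8153 × 1.034067 = 365.8687
Market HK$382.31 > fair 365.8687: forward overpriced → cash-and-carry (borrow at r, buy the stock and collect the dividends, short the forward).
Profit at T = |F_mkt − F*| = |382.31 − 365.8687| = HK$16.44 per share

HK$16.44 per share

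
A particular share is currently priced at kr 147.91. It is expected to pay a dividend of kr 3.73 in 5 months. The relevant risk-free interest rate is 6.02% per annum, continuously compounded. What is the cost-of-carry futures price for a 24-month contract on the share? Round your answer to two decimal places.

PV(dividends) I = 3.73·e^(−0.0602·5/12)
I = 3.6376
F = (S − I)·e^(rT) = (147.91 − 3.6376) · e^(0.0602·24/12)
= 144.2724 · e^0.120400 = 144.2724 × 1.127948 = kr 162.73

kr 162.73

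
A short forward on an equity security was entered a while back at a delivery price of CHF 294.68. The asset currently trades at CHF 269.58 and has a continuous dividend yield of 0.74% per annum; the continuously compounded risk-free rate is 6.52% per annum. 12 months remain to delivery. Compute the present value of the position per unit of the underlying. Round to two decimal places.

CHF 8.49

Current fair forward for the remaining 12 months: F = S·e^((r − q)·T), (r − q) = 0.0652 − 0.0074 = 0.0578
F = 269.58 · e^(0.0578 × 12/12) = 269.58 × 1.059503 = 285.6208
Value of long forward = (F − K)·e^(−rT) = (285.6208 − 294.68) · e^(−0.0652·12/12)
= -9.0592 × 0.936880 = -8.49
Short position value = −(long value) = CHF 8.49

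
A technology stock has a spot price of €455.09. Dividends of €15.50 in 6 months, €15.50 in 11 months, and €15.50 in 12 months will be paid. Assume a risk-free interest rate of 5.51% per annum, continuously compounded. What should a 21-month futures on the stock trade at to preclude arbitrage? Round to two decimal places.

PV(dividends) I = 15.50·e^(−0.0551·6/12) + 15.50·e^(−0.0551·11/12) + 15.50·e^(−0.0551·12/12)
I = 15.0788 + 14.7366 + 14.6691 = 44.4845
F = (S − I)·e^(rT) = (455.09 − 44.4845) · e^(0.0551·21/12)
= 410.6055 · e^0.096425 = 410.6055 × 1.101227 = €452.17

€452.17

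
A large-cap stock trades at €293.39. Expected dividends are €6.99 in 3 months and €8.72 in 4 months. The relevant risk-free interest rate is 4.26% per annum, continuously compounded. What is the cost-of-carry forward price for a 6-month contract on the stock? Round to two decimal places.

PV(dividends) I = 6.99·e^(−0.0426·3/12) + 8.72·e^(−0.0426·4/12)
I = 6.9160 + 8.5971 = 15.5131
F = (S − I)·e^(rT) = (293.39 − 15.5131) · e^(0.0426·6/12)
= 277.8769 · e^0.021300 = 277.8769 × 1.021528 = €283.86

€283.86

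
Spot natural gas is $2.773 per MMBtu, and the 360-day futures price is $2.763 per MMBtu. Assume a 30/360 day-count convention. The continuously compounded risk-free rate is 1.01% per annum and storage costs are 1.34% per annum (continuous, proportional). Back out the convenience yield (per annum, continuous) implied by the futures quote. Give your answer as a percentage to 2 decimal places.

F = S·e^((r+u−y)T) ⇒ (r+u−y) = ln(F/S)/T
ln(2.763/2.773) = -0.003613; /T ⇒ -0.003613
y = r + u − ln(F/S)/T = 0.0101 + 0.0134 + 0.003613 = 0.027113
y = 2.71%

2.71%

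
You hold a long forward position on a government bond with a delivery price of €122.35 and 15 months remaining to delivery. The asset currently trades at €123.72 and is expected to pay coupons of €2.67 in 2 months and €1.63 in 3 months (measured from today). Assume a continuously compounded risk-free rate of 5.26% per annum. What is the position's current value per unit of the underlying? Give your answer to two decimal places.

€4.90

PV(remaining coupons) I = 2.67·e^(−0.0526·2/12) + 1.63·e^(−0.0526·3/12) = 4.2554
Current forward F = (S − I)·e^(rT) = (123.72 − 4.2554)·e^(0.0526·15/12) = 119.4646 × 1.067960 = 127.5834
Value (long) = (F − K)·e^(−rT) = (127.5834 − 122.35) × 0.936365 = 4.9004
Value = €4.90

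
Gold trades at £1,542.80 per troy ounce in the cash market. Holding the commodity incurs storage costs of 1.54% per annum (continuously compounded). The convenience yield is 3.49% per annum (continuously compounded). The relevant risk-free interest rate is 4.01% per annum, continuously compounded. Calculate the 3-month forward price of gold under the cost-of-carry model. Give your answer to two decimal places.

£1,550.77 per troy ounce

Net carry = r + u − y = 0.0401 + 0.0154 − 0.0349 = 0.0206
F = S·e^((r+u−y)T) = 1542.80 · e^(0.0206 × 3/12) = 1542.80 · e^0.00515000
= 1542.80 × 1.00516328 = £1,550.77 per troy ounce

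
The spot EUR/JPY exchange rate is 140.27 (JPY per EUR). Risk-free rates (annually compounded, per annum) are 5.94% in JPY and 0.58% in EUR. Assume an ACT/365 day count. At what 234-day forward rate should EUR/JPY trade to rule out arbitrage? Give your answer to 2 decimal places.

By covered interest parity, F = S · (1+r_JPY)^T / (1+r_EUR)^T
= 140.27 × 1.037686 / 1.003714 = 140.27 × 1.033846
F = 145.02 JPY per EUR

145.02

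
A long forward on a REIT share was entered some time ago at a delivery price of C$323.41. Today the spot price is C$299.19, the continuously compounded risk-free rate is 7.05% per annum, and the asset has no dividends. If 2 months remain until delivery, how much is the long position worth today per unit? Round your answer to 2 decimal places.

Current fair forward for the remaining 2 months: F = S·e^(r·T), r = 0.0705
F = 299.19 · e^(0.0705 × 2/12) = 299.19 × 1.011819 = 302.7261
Value of long forward = (F − K)·e^(−rT) = (302.7261 − 323.41) · e^(−0.0705·2/12)
= -20.6839 × 0.988319 = -20.44

-C$20.44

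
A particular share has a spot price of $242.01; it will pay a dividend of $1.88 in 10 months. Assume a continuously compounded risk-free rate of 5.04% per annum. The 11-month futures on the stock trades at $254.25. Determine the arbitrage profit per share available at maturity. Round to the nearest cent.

PV(dividends) I = 1.88·e^(−0.0504·10/12) = 1.8027
Fair futures F* = (S − I)·e^(rT) = (242.01 − 1.8027)·e^0.046200 = 240.2073 × 1.047284 = 251.5653
Market $254.25 > fair 251.5653: forward overpriced → cash-and-carry (borrow at r, buy the stock and collect the dividends, short the forward).
Profit at T = |F_mkt − F*| = |254.25 − 251.5653| = $2.68 per share

$2.68 per share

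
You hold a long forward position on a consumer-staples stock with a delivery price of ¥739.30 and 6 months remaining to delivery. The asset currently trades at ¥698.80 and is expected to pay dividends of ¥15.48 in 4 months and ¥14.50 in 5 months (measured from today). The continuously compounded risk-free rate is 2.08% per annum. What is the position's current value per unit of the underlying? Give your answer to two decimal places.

-¥62.60

PV(remaining dividends) I = 15.48·e^(−0.0208·4/12) + 14.50·e^(−0.0208·5/12) = 29.7479
Current forward F = (S − I)·e^(rT) = (698.80 − 29.7479)·e^(0.0208·6/12) = 669.0521 × 1.010454 = 676.0464
Value (long) = (F − K)·e^(−rT) = (676.0464 − 739.30) × 0.989654 = -62.5992
Value = -¥62.60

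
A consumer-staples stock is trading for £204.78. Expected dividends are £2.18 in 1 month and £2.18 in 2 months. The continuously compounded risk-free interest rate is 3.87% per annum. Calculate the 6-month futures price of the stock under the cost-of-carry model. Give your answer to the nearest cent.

£204.36

PV(dividends) I = 2.18·e^(−0.0387·1/12) + 2.18·e^(−0.0387·2/12)
I = 2.1730 + 2.1660 = 4.3390
F = (S − I)·e^(rT) = (204.78 − 4.3390) · e^(0.0387·6/12)
= 200.4410 · e^0.019350 = 200.4410 × 1.019538 = £204.36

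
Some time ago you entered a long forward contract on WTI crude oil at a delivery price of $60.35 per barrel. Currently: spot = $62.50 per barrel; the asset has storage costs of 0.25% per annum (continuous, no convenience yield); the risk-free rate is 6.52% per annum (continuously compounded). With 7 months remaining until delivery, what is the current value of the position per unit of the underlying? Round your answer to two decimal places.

Current fair forward for the remaining 7 months: F = S·e^((r + u)·T), (r + u) = 0.0652 + 0.0025 = 0.0677
F = 62.50 · e^(0.0677 × 7/12) = 62.50 × 1.040282 = 65.0176
Value of long forward = (F − K)·e^(−rT) = (65.0176 − 60.35) · e^(−0.0652·7/12)
= 4.6676 × 0.962681 = 4.49

$4.49 per barrel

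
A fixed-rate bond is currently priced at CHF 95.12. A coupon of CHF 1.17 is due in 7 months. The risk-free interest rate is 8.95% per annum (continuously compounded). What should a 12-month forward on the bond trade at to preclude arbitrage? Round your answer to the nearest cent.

CHF 102.81

PV(coupons) I = 1.17·e^(−0.0895·7/12)
I = 1.1105
F = (S − I)·e^(rT) = (95.12 − 1.1105) · e^(0.0895·12/12)
= 94.0095 · e^0.089500 = 94.0095 × 1.093627 = CHF 102.81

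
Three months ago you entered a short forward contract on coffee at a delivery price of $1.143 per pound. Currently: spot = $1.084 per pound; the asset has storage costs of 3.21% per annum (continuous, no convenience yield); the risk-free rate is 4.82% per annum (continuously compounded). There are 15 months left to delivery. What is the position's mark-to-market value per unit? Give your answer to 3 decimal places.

Current fair forward for the remaining 15 months: F = S·e^((r + u)·T), (r + u) = 0.0482 + 0.0321 = 0.0803
F = 1.084 · e^(0.0803 × 15/12) = 1.084 × 1.105585 = 1.1985
Value of long forward = (F − K)·e^(−rT) = (1.1985 − 1.143) · e^(−0.0482·15/12)
= 0.0555 × 0.941529 = 0.052
Short position value = −(long value) = -$0.052

-$0.052 per pound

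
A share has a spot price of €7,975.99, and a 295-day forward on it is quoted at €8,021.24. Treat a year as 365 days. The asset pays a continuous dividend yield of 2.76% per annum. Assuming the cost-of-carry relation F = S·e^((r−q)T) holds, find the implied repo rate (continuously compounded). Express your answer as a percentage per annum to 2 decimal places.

From F = S·e^((r−q)T): (r − q) = ln(F/S)/T
ln(8021.24/7975.99) = ln(1.005673) = 0.005657
(r − q) = 0.005657 / (295/365) = 0.006999
r = ln(F/S)/T + q = 0.006999 + 0.0276 = 0.034599
r = 3.46%

3.46%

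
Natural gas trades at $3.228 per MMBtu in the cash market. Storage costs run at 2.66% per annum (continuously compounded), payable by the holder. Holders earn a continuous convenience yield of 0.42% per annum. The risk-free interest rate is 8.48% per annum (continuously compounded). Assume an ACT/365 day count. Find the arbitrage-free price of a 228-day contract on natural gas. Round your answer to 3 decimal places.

Net carry = r + u − y = 0.0848 + 0.0266 − 0.0042 = 0.1072
F = S·e^((r+u−y)T) = 3.228 · e^(0.1072 × 228/365) = 3.228 · e^0.066963
= 3.228 × 1.069256 = $3.452 per MMBtu

$3.452 per MMBtu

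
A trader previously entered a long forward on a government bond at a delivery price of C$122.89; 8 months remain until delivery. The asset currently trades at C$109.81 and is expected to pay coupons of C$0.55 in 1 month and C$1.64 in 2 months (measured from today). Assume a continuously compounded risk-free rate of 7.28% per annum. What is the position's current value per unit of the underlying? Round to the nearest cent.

-C$9.43

PV(remaining coupons) I = 0.55·e^(−0.0728·1/12) + 1.64·e^(−0.0728·2/12) = 2.1669
Current forward F = (S − I)·e^(rT) = (109.81 − 2.1669)·e^(0.0728·8/12) = 107.6431 × 1.049730 = 112.9962
Value (long) = (F − K)·e^(−rT) = (112.9962 − 122.89) × 0.952626 = -9.4251
Value = -C$9.43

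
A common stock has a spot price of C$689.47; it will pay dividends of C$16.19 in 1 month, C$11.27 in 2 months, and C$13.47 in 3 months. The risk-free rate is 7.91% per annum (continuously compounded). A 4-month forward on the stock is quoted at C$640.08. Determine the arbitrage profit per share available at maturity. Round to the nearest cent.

PV(dividends) I = 16.19·e^(−0.0791·1/12) + 11.27·e^(−0.0791·2/12) + 13.47·e^(−0.0791·3/12) = 40.4123
Fair forward F* = (S − I)·e^(rT) = (689.47 − 40.4123)·e^0.026367 = 649.0577 × 1.026718 = 666.3992
Market C$640.08 < fair 666.3992: forward underpriced → reverse cash-and-carry (short the stock, invest proceeds at r, pay the dividends, go long the forward).
Profit at T = |F_mkt − F*| = |640.08 − 666.3992| = C$26.32 per share

C$26.32 per share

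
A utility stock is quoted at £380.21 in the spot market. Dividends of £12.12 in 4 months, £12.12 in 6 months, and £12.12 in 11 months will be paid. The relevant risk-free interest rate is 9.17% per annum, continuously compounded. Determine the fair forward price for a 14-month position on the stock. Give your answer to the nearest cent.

£384.77

PV(dividends) I = 12.12·e^(−0.0917·4/12) + 12.12·e^(−0.0917·6/12) + 12.12·e^(−0.0917·11/12)
I = 11.7551 + 11.5768 + 11.1429 = 34.4748
F = (S − I)·e^(rT) = (380.21 − 34.4748) · e^(0.0917·14/12)
= 345.7352 · e^0.106983 = 345.7352 × 1.112915 = £384.77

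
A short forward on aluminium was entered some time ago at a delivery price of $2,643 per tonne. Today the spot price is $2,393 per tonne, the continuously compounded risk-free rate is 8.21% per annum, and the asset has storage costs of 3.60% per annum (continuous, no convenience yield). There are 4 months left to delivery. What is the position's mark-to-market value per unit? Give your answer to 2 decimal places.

Current fair forward for the remaining 4 months: F = S·e^((r + u)·T), (r + u) = 0.0821 + 0.0360 = 0.1181
F = 2393 · e^(0.1181 × 4/12) = 2393 × 1.04015180 = 2489.0833
Value of long forward = (F − K)·e^(−rT) = (2489.0833 − 2643) · e^(−0.0821·4/12)
= -153.9167 × 0.97300441 = -149.76
Short position value = −(long value) = $149.76

$149.76 per tonne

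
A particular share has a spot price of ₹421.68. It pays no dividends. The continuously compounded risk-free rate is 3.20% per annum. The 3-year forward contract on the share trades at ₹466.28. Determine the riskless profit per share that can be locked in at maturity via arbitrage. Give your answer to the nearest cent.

Fair forward: F* = S·e^(carry·T), with carry = r = 0.0320
F* = 421.68 · e^(0.0320 × 3) = 421.68 · e^0.096000 = 421.68 × 1.100759 = ₹464.1681
Market ₹466.28 > fair ₹464.1681: forward overpriced → cash-and-carry (buy spot, short the forward).
At maturity, profit = |F_mkt − F*| = |466.28 − 464.1681| = ₹2.11 per share

₹2.11 per share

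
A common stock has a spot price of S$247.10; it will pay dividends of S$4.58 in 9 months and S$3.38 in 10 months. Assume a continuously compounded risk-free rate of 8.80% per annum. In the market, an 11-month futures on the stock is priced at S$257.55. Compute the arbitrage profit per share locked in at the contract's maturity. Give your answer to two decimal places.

PV(dividends) I = 4.58·e^(−0.0880·9/12) + 3.38·e^(−0.0880·10/12) = 7.4285
Fair futures F* = (S − I)·e^(rT) = (247.10 − 7.4285)·e^0.080667 = 239.6715 × 1.084010 = 259.8063
Market S$257.55 < fair 259.8063: forward underpriced → reverse cash-and-carry (short the stock, invest proceeds at r, pay the dividends, go long the forward).
Profit at T = |F_mkt − F*| = |257.55 − 259.8063| = S$2.26 per share

S$2.26 per share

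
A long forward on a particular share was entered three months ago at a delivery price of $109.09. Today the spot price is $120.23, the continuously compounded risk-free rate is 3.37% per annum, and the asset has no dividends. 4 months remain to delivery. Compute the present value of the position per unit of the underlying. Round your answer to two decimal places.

$12.36

Current fair forward for the remaining 4 months: F = S·e^(r·T), r = 0.0337
F = 120.23 · e^(0.0337 × 4/12) = 120.23 × 1.011297 = 121.5882
Value of long forward = (F − K)·e^(−rT) = (121.5882 − 109.09) · e^(−0.0337·4/12)
= 12.4982 × 0.988830 = 12.36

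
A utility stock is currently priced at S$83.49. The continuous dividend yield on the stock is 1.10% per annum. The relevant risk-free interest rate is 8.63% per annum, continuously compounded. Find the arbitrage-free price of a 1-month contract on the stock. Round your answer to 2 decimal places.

S$84.02

F = S·e^((r − q)T) = 83.49 · e^((0.0863 − 0.0110) × 1/12)
= 83.49 · e^0.006275 = 83.49 × 1.006295
F = S$84.02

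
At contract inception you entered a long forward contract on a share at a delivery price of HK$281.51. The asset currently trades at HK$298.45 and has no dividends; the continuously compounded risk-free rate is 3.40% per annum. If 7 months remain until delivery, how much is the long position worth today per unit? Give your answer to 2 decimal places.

Current fair forward for the remaining 7 months: F = S·e^(r·T), r = 0.0340
F = 298.45 · e^(0.0340 × 7/12) = 298.45 × 1.020031 = 304.4283
Value of long forward = (F − K)·e^(−rT) = (304.4283 − 281.51) · e^(−0.0340·7/12)
= 22.9183 × 0.980362 = 22.47

HK$22.47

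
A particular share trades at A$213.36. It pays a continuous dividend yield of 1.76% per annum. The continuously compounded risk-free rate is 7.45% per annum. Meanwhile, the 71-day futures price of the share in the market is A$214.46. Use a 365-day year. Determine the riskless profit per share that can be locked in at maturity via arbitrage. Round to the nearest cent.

A$1.27 per share

Fair futures: F* = S·e^(carry·T), with carry = (r − q) = 0.0745 − 0.0176 = 0.0569
F* = 213.36 · e^(0.0569 × 71/365) = 213.36 · e^0.011068 = 213.36 × 1.011129 = A$215.7345
Market A$214.46 < fair A$215.7345: forward underpriced → reverse cash-and-carry (short spot, go long the forward).
At maturity, profit = |F_mkt − F*| = |214.46 − 215.7345| = A$1.27 per share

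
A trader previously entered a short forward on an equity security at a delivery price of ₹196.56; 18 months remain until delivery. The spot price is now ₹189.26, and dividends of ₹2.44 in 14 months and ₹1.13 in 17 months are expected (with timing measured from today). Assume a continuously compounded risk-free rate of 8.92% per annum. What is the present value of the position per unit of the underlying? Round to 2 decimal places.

PV(remaining dividends) I = 2.44·e^(−0.0892·14/12) + 1.13·e^(−0.0892·17/12) = 3.1947
Current forward F = (S − I)·e^(rT) = (189.26 − 3.1947)·e^(0.0892·18/12) = 186.0653 × 1.143164 = 212.7032
Value (long) = (F − K)·e^(−rT) = (212.7032 − 196.56) × 0.874765 = 14.1215
Short position value = −(long value) = -₹14.12

-₹14.12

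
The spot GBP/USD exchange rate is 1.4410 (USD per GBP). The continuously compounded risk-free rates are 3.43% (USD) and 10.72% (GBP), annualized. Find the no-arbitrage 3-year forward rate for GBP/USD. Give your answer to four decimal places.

1.1579

F = S·e^((r_USD − r_GBP)T) = 1.4410 · e^((0.0343 − 0.1072) × 3)
= 1.4410 · e^-0.218700 = 1.4410 × 0.803563
F = 1.1579 USD per GBP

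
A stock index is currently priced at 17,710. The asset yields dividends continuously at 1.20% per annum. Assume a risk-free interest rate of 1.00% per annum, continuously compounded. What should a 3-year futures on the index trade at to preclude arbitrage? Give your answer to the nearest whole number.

17,604

F = S·e^((r − q)T) = 17710 · e^((0.0100 − 0.0120) × 3)
= 17710 · e^-0.006000 = 17710 × 0.994018
F = 17,604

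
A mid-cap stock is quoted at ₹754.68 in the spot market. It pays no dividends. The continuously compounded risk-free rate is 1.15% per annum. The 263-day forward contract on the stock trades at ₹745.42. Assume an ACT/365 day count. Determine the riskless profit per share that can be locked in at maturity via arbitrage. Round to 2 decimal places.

₹15.54 per share

Fair forward: F* = S·e^(carry·T), with carry = r = 0.0115
F* = 754.68 · e^(0.0115 × 263/365) = 754.68 · e^0.008286 = 754.68 × 1.008320 = ₹760.9589
Market ₹745.42 < fair ₹760.9589: forward underpriced → reverse cash-and-carry (short spot, go long the forward).
At maturity, profit = |F_mkt − F*| = |745.42 − 760.9589| = ₹15.54 per share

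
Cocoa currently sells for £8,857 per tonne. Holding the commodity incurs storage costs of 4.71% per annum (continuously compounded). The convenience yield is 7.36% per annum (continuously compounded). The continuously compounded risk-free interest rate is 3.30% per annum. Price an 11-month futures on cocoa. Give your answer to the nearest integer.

Net carry = r + u − y = 0.0330 + 0.0471 − 0.0736 = 0.0065
F = S·e^((r+u−y)T) = 8857 · e^(0.0065 × 11/12) = 8857 · e^0.005958
= 8857 × 1.005976 = £8,910 per tonne

£8,910 per tonne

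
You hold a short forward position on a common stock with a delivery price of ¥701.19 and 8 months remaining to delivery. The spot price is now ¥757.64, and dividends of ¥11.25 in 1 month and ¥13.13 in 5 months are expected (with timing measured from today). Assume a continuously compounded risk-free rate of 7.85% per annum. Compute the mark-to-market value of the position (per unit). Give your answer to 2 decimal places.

PV(remaining dividends) I = 11.25·e^(−0.0785·1/12) + 13.13·e^(−0.0785·5/12) = 23.8841
Current forward F = (S − I)·e^(rT) = (757.64 − 23.8841)·e^(0.0785·8/12) = 733.7559 × 1.053727 = 773.1784
Value (long) = (F − K)·e^(−rT) = (773.1784 − 701.19) × 0.949012 = 68.3179
Short position value = −(long value) = -¥68.32

-¥68.32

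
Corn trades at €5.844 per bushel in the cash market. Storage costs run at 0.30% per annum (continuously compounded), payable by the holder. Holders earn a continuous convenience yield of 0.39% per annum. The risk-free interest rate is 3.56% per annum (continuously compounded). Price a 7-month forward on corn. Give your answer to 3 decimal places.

Net carry = r + u − y = 0.0356 + 0.0030 − 0.0039 = 0.0347
F = S·e^((r+u−y)T) = 5.844 · e^(0.0347 × 7/12) = 5.844 · e^0.020242
= 5.844 × 1.020448 = €5.963 per bushel

€5.963 per bushel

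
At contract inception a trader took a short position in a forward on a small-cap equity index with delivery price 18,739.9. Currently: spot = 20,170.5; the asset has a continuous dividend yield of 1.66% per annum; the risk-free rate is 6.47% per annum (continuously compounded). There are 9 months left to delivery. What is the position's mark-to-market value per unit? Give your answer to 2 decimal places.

Current fair forward for the remaining 9 months: F = S·e^((r − q)·T), (r − q) = 0.0647 − 0.0166 = 0.0481
F = 20170.5 · e^(0.0481 × 9/12) = 20170.5 × 1.03673360 = 20911.4351
Value of long forward = (F − K)·e^(−rT) = (20911.4351 − 18739.9) · e^(−0.0647·9/12)
= 2171.5351 × 0.95263352 = 2068.68
Short position value = −(long value) = -2068.68

-2068.68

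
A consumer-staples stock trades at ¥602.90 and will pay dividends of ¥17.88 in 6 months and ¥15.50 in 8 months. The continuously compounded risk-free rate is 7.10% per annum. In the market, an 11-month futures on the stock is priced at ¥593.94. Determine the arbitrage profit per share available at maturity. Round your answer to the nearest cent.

PV(dividends) I = 17.88·e^(−0.0710·6/12) + 15.50·e^(−0.0710·8/12) = 32.0398
Fair futures F* = (S − I)·e^(rT) = (602.90 − 32.0398)·e^0.065083 = 570.8602 × 1.067248 = 609.2494
Market ¥593.94 < fair 609.2494: forward underpriced → reverse cash-and-carry (short the stock, invest proceeds at r, pay the dividends, go long the forward).
Profit at T = |F_mkt − F*| = |593.94 − 609.2494| = ¥15.31 per share

¥15.31 per share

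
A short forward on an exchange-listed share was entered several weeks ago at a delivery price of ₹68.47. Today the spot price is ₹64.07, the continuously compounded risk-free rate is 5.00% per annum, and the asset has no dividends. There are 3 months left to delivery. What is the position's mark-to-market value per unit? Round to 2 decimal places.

Current fair forward for the remaining 3 months: F = S·e^(r·T), r = 0.0500
F = 64.07 · e^(0.0500 × 3/12) = 64.07 × 1.012578 = 64.8759
Value of long forward = (F − K)·e^(−rT) = (64.8759 − 68.47) · e^(−0.0500·3/12)
= -3.5941 × 0.987578 = -3.55
Short position value = −(long value) = ₹3.55

₹3.55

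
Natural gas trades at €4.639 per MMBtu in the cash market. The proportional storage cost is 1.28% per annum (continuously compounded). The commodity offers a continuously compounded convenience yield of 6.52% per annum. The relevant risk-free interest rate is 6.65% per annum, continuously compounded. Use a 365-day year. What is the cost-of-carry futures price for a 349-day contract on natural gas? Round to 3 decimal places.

€4.702 per MMBtu

Net carry = r + u − y = 0.0665 + 0.0128 − 0.0652 = 0.0141
F = S·e^((r+u−y)T) = 4.639 · e^(0.0141 × 349/365) = 4.639 · e^0.013482
= 4.639 × 1.013573 = €4.702 per MMBtu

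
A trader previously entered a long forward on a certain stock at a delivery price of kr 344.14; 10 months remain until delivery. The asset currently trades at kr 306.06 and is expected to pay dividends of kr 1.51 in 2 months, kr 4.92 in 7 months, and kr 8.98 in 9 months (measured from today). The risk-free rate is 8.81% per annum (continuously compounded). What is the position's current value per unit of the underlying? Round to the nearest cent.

-kr 28.29

PV(remaining dividends) I = 1.51·e^(−0.0881·2/12) + 4.92·e^(−0.0881·7/12) + 8.98·e^(−0.0881·9/12) = 14.5674
Current forward F = (S − I)·e^(rT) = (306.06 − 14.5674)·e^(0.0881·10/12) = 291.4926 × 1.076179 = 313.6982
Value (long) = (F − K)·e^(−rT) = (313.6982 − 344.14) × 0.929214 = -28.2869
Value = -kr 28.29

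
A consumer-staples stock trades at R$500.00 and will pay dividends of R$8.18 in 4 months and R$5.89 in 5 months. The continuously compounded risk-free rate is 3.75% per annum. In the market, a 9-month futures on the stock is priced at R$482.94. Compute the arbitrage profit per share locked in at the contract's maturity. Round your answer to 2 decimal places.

PV(dividends) I = 8.18·e^(−0.0375·4/12) + 5.89·e^(−0.0375·5/12) = 13.8771
Fair futures F* = (S − I)·e^(rT) = (500.00 − 13.8771)·e^0.028125 = 486.1229 × 1.028524 = 499.9891
Market R$482.94 < fair 499.9891: forward underpriced → reverse cash-and-carry (short the stock, invest proceeds at r, pay the dividends, go long the forward).
Profit at T = |F_mkt − F*| = |482.94 − 499.9891| = R$17.05 per share

R$17.05 per share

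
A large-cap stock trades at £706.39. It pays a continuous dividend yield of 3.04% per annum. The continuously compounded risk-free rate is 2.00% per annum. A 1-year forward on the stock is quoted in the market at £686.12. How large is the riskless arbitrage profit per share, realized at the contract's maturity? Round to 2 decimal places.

Fair forward: F* = S·e^(carry·T), with carry = (r − q) = 0.0200 − 0.0304 = -0.0104
F* = 706.39 · e^(-0.0104 × 1) = 706.39 · e^-0.010400 = 706.39 × 0.989654 = £699.0817
Market £686.12 < fair £699.0817: forward underpriced → reverse cash-and-carry (short spot, go long the forward).
At maturity, profit = |F_mkt − F*| = |686.12 − 699.0817| = £12.96 per share

£12.96 per share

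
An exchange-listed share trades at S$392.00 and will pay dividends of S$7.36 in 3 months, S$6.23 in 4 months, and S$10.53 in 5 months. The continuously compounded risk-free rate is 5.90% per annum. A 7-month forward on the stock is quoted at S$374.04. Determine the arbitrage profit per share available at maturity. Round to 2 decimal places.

S$7.22 per share

PV(dividends) I = 7.36·e^(−0.0590·3/12) + 6.23·e^(−0.0590·4/12) + 10.53·e^(−0.0590·5/12) = 23.6352
Fair forward F* = (S − I)·e^(rT) = (392.00 − 23.6352)·e^0.034417 = 368.3648 × 1.035016 = 381.2635
Market S$374.04 < fair 381.2635: forward underpriced → reverse cash-and-carry (short the stock, invest proceeds at r, pay the dividends, go long the forward).
Profit at T = |F_mkt − F*| = |374.04 − 381.2635| = S$7.22 per share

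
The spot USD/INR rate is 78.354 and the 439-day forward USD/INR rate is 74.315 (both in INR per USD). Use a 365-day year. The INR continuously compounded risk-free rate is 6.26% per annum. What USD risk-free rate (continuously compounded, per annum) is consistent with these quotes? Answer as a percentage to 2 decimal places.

F = S·e^((r_INR − r_USD)T) ⇒ r_USD = r_INR − ln(F/S)/T
ln(74.315/78.354) = -0.052924; /(439/365) = -0.044003
r_USD = 0.0626 + 0.044003 = 0.106603
r_USD = 10.66%

10.66%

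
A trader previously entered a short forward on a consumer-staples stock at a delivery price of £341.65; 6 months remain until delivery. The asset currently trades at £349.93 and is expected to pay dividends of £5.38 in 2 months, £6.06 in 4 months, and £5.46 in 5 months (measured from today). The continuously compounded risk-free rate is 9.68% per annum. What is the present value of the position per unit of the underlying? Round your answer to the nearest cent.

PV(remaining dividends) I = 5.38·e^(−0.0968·2/12) + 6.06·e^(−0.0968·4/12) + 5.46·e^(−0.0968·5/12) = 16.4056
Current forward F = (S − I)·e^(rT) = (349.93 − 16.4056)·e^(0.0968·6/12) = 333.5244 × 1.049590 = 350.0639
Value (long) = (F − K)·e^(−rT) = (350.0639 − 341.65) × 0.952753 = 8.0164
Short position value = −(long value) = -£8.02

-£8.02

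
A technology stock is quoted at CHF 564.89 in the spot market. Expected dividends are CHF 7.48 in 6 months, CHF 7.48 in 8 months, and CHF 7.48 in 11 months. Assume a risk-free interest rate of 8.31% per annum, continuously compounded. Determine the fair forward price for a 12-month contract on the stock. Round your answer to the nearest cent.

PV(dividends) I = 7.48·e^(−0.0831·6/12) + 7.48·e^(−0.0831·8/12) + 7.48·e^(−0.0831·11/12)
I = 7.1756 + 7.0769 + 6.9314 = 21.1839
F = (S − I)·e^(rT) = (564.89 − 21.1839) · e^(0.0831·12/12)
= 543.7061 · e^0.083100 = 543.7061 × 1.086650 = CHF 590.82

CHF 590.82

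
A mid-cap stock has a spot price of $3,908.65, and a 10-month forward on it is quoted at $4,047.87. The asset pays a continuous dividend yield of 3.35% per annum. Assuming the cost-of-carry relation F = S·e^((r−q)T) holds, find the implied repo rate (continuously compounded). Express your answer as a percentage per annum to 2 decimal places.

7.55%

From F = S·e^((r−q)T): (r − q) = ln(F/S)/T
ln(4047.87/3908.65) = ln(1.035618) = 0.034998
(r − q) = 0.034998 / (10/12) = 0.041998
r = ln(F/S)/T + q = 0.041998 + 0.0335 = 0.075498
r = 7.55%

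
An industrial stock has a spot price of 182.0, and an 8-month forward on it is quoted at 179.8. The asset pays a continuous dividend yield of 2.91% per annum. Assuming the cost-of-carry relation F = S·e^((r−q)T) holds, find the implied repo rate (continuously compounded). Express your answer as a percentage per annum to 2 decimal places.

From F = S·e^((r−q)T): (r − q) = ln(F/S)/T
ln(179.8/182.0) = ln(0.987912) = -0.012162
(r − q) = -0.012162 / (8/12) = -0.018243
r = ln(F/S)/T + q = -0.018243 + 0.0291 = 0.010857
r = 1.09%

1.09%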